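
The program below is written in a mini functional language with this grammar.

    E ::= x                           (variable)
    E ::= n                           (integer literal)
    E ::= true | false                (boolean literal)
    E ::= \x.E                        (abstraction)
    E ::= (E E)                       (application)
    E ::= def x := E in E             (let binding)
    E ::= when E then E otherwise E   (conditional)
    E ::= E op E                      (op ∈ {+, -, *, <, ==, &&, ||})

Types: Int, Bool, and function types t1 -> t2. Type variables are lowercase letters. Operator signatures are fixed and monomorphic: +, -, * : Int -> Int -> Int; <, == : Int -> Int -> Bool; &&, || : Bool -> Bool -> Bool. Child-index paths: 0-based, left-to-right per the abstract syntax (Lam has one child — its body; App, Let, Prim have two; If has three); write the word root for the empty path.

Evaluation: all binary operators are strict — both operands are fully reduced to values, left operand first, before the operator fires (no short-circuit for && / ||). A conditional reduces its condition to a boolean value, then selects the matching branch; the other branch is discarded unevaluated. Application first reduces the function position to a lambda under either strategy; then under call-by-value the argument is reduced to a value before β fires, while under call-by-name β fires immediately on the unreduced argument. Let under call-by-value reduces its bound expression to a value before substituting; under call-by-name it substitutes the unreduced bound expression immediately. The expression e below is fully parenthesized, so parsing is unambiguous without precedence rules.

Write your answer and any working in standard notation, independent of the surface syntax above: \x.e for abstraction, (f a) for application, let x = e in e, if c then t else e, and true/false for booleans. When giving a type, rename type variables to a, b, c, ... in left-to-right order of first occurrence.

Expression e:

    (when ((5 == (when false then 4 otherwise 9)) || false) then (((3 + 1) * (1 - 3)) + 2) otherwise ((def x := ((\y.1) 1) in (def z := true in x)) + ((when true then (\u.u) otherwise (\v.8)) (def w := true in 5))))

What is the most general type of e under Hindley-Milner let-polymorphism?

Derivation:
  unify Int ~ Int
  unify Bool ~ Bool
  unify Int ~ Int
  unify Int ~ Int
  unify Bool ~ Bool
  unify Bool ~ Bool
  unify Bool ~ Bool
  unify Int ~ Int
  unify Int ~ Int
  unify Int ~ Int
  unify Int ~ Int
  unify Int ~ Int
  unify Int ~ Int
  unify Int ~ Int
  unify Int ~ Int
\y._ : a -> Int
  unify a -> Int ~ Int -> b
  unify a ~ Int
  unify Int ~ b
_ _ : Int
let x : Int
let z : Bool
x : Int
  unify Int ~ Int
  unify Bool ~ Bool
u : c
\u._ : c -> c
\v._ : d -> Int
  unify c -> c ~ d -> Int
  unify c ~ d
  unify d ~ Int
let w : Bool
  unify Int -> Int ~ Int -> e
  unify Int ~ Int
  unify Int ~ e
_ _ : Int
  unify Int ~ Int
  unify Int ~ Int

Answer: Int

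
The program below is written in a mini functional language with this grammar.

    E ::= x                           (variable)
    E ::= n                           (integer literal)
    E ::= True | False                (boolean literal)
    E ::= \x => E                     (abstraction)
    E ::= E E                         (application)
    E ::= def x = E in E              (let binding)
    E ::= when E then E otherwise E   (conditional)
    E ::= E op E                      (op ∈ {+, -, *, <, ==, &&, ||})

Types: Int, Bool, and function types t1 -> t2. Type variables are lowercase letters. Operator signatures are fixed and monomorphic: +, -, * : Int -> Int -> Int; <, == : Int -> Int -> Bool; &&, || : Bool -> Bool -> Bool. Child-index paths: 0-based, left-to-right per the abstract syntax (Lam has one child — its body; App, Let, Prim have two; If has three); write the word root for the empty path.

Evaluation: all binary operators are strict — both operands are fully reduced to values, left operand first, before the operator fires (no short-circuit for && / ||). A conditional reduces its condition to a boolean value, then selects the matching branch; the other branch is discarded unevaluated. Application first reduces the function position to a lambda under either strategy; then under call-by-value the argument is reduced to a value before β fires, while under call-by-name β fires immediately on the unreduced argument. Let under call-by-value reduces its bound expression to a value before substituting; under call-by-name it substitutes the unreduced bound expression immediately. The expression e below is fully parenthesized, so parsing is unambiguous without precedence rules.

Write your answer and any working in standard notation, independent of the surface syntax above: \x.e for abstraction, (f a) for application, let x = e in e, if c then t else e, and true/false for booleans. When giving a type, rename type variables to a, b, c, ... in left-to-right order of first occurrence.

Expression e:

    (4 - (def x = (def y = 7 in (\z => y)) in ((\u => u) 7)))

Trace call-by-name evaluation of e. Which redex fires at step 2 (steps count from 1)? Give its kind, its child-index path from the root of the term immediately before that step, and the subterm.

Trace:
step 0: (4 - (let x = (let y = 7 in (\z.y)) in ((\u.u) 7)))
step 1: [let@1] (4 - ((\u.u) 7))
step 2: [beta@1] (4 - 7)

Answer: beta at 1 : ((\u.u) 7)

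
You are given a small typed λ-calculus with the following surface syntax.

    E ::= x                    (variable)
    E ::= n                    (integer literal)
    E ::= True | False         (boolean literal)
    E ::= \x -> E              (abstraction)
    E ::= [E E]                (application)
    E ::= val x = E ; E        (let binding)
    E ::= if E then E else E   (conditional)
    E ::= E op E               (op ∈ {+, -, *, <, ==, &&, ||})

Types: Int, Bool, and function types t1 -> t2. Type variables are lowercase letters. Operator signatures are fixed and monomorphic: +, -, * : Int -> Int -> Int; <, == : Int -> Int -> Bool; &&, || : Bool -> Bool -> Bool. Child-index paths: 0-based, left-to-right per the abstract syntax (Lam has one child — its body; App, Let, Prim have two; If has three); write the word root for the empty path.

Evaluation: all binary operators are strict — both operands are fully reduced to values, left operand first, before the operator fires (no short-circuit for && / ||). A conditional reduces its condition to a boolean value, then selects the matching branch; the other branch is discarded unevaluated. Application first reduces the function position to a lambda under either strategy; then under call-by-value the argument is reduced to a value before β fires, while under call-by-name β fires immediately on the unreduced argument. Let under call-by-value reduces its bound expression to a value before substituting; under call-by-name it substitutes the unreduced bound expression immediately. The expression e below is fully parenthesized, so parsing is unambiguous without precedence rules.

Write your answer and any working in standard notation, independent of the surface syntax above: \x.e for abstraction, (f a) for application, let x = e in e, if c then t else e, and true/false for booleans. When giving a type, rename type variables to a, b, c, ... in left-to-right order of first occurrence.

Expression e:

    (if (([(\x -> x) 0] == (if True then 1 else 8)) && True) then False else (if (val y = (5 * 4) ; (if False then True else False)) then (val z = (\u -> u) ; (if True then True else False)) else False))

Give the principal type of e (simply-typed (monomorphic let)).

Working:
x : a
\x._ : a -> a
  unify a -> a ~ Int -> b
  unify a ~ Int
  unify Int ~ b
_ _ : Int
  unify Int ~ Int
  unify Bool ~ Bool
  unify Int ~ Int
  unify Int ~ Int
  unify Bool ~ Bool
  unify Bool ~ Bool
  unify Bool ~ Bool
  unify Int ~ Int
  unify Int ~ Int
let y : Int
  unify Bool ~ Bool
  unify Bool ~ Bool
  unify Bool ~ Bool
u : c
\u._ : c -> c
let z : c -> c
  unify Bool ~ Bool
  unify Bool ~ Bool
  unify Bool ~ Bool
  unify Bool ~ Bool

Answer: Bool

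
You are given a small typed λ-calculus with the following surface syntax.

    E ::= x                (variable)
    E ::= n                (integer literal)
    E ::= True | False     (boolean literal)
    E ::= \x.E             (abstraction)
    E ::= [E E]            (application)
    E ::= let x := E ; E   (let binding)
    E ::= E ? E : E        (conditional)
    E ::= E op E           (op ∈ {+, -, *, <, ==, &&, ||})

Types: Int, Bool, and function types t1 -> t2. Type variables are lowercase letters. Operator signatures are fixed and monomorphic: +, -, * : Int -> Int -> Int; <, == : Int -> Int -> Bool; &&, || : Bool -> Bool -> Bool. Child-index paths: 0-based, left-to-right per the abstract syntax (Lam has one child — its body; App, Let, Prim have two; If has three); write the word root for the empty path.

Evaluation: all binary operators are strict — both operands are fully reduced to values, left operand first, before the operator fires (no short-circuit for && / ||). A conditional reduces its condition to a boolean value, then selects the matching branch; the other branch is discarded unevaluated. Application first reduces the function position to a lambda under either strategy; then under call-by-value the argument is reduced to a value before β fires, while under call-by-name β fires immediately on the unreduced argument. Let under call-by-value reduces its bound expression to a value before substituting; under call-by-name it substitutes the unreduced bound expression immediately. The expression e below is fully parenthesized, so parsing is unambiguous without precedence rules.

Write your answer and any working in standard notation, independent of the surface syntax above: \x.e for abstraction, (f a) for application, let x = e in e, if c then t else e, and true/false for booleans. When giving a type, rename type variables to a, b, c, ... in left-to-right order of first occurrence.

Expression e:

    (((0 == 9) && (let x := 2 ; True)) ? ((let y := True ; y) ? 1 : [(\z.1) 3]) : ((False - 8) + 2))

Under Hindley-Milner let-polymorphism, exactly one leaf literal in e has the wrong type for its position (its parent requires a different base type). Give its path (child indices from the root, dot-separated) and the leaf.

Derivation:
  unify Int ~ Int
  unify Int ~ Int
  unify Bool ~ Bool
let x : Int
  unify Bool ~ Bool
  unify Bool ~ Bool
let y : Bool
y : Bool
  unify Bool ~ Bool
\z._ : a -> Int
  unify a -> Int ~ Int -> b
  unify a ~ Int
  unify Int ~ b
_ _ : Int
  unify Int ~ Int
  unify Bool ~ Int
  FAIL: mismatch Bool ~ Int

Answer: 2.0.0 : false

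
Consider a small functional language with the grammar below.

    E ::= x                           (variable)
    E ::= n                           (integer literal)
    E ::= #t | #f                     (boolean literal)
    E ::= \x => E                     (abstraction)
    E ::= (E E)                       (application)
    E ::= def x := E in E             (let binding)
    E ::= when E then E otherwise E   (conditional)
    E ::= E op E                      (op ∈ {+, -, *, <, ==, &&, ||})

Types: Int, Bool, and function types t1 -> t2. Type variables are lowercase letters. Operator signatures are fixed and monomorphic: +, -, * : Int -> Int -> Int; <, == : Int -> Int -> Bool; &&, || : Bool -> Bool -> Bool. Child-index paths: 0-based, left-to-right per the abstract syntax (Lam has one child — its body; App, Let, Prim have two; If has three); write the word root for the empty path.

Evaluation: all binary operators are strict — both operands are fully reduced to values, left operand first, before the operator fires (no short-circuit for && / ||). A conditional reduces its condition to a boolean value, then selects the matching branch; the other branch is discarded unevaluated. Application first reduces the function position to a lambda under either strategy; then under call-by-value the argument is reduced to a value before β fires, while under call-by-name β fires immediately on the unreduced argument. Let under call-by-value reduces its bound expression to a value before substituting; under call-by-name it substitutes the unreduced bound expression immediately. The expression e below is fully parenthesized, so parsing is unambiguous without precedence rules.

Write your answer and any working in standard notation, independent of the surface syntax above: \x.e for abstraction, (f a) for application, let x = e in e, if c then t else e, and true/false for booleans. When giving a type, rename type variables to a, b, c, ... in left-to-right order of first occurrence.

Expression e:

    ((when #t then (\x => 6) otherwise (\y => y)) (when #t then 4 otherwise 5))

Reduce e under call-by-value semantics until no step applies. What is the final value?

Trace:
step 0: ((if true then (\x.6) else (\y.y)) (if true then 4 else 5))
step 1: [if@0] ((\x.6) (if true then 4 else 5))
step 2: [if@1] ((\x.6) 4)
step 3: [beta@root] 6

Answer: 6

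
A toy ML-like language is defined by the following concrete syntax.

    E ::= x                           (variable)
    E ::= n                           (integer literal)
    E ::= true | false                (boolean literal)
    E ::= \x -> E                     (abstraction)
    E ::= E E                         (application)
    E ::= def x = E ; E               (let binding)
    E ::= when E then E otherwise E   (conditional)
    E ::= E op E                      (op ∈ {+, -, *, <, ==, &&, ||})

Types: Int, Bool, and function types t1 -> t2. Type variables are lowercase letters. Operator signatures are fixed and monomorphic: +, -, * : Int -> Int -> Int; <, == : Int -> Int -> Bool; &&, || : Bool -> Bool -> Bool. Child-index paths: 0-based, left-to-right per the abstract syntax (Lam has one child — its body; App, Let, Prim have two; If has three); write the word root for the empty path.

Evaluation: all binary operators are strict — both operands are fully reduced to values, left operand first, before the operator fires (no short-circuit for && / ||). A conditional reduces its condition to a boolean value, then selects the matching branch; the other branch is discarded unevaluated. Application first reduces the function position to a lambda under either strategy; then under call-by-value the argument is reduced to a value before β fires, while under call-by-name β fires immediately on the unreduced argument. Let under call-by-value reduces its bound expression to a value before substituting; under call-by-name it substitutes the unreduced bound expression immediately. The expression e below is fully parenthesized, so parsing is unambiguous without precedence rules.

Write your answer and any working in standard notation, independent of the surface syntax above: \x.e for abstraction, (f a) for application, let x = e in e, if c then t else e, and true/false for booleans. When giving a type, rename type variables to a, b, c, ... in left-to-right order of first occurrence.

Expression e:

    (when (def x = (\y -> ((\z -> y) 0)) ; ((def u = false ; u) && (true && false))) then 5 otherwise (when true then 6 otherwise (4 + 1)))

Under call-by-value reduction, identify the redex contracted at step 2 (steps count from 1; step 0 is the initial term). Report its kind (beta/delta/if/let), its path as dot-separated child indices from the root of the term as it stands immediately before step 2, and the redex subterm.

Answer: let at 0.0 : (let u = false in u)

Working:
step 0: (if (let x = (\y.((\z.y) 0)) in ((let u = false in u) && (true && false))) then 5 else (if true then 6 else (4 + 1)))
step 1: [let@0] (if ((let u = false in u) && (true && false)) then 5 else (if true then 6 else (4 + 1)))
step 2: [let@0.0] (if (false && (true && false)) then 5 else (if true then 6 else (4 + 1)))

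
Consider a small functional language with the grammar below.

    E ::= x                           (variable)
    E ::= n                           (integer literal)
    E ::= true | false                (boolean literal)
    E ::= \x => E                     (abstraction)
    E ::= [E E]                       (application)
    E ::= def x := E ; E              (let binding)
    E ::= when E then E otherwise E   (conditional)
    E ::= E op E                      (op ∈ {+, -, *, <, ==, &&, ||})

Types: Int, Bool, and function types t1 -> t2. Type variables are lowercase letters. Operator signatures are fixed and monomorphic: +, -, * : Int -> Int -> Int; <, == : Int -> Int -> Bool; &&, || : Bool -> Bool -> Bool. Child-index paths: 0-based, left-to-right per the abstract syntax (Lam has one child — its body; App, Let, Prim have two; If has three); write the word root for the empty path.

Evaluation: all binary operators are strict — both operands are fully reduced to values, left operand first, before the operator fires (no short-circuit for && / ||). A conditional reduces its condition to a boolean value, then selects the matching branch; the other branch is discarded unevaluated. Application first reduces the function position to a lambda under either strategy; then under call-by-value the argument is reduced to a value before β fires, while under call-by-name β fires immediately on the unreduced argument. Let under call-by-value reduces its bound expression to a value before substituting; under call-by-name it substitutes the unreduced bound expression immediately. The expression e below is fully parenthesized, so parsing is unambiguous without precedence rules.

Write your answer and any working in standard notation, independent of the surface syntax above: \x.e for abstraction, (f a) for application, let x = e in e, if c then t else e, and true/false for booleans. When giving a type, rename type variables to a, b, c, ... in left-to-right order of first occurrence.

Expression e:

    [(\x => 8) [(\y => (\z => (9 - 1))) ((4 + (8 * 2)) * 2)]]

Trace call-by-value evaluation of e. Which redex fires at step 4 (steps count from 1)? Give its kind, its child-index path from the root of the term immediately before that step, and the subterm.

Answer: beta at 1 : ((\y.(\z.(9 - 1))) 40)

Trace:
step 0: ((\x.8) ((\y.(\z.(9 - 1))) ((4 + (8 * 2)) * 2)))
step 1: [delta@1.1.0.1] ((\x.8) ((\y.(\z.(9 - 1))) ((4 + 16) * 2)))
step 2: [delta@1.1.0] ((\x.8) ((\y.(\z.(9 - 1))) (20 * 2)))
step 3: [delta@1.1] ((\x.8) ((\y.(\z.(9 - 1))) 40))
step 4: [beta@1] ((\x.8) (\z.(9 - 1)))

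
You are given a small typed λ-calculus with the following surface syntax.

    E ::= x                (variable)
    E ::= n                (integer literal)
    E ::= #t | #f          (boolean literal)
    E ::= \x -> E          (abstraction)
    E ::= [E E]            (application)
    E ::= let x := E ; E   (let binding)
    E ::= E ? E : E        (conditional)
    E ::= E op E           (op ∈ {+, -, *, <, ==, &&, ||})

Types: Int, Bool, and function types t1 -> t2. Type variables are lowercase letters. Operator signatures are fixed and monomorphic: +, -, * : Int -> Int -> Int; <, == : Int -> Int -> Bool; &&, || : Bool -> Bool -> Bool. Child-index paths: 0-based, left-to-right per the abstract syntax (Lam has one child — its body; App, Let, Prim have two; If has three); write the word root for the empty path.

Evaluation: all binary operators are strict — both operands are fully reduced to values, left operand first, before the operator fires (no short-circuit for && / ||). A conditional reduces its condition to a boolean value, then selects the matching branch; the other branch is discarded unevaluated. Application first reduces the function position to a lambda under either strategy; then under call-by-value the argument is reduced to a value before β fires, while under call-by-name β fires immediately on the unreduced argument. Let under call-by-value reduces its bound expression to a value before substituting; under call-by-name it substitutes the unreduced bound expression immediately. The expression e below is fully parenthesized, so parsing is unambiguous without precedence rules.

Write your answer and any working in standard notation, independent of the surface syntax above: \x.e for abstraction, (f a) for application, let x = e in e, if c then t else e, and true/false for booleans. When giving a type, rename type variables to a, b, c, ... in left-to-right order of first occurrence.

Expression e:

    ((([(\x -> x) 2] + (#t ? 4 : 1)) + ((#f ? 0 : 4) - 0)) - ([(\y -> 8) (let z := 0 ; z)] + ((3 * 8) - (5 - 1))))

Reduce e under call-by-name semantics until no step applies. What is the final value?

Answer: -18

Working:
step 0: (((((\x.x) 2) + (if true then 4 else 1)) + ((if false then 0 else 4) - 0)) - (((\y.8) (let z = 0 in z)) + ((3 * 8) - (5 - 1))))
step 1: [beta@0.0.0] (((2 + (if true then 4 else 1)) + ((if false then 0 else 4) - 0)) - (((\y.8) (let z = 0 in z)) + ((3 * 8) - (5 - 1))))
step 2: [if@0.0.1] (((2 + 4) + ((if false then 0 else 4) - 0)) - (((\y.8) (let z = 0 in z)) + ((3 * 8) - (5 - 1))))
step 3: [delta@0.0] ((6 + ((if false then 0 else 4) - 0)) - (((\y.8) (let z = 0 in z)) + ((3 * 8) - (5 - 1))))
step 4: [if@0.1.0] ((6 + (4 - 0)) - (((\y.8) (let z = 0 in z)) + ((3 * 8) - (5 - 1))))
step 5: [delta@0.1] ((6 + 4) - (((\y.8) (let z = 0 in z)) + ((3 * 8) - (5 - 1))))
step 6: [delta@0] (10 - (((\y.8) (let z = 0 in z)) + ((3 * 8) - (5 - 1))))
step 7: [beta@1.0] (10 - (8 + ((3 * 8) - (5 - 1))))
step 8: [delta@1.1.0] (10 - (8 + (24 - (5 - 1))))
step 9: [delta@1.1.1] (10 - (8 + (24 - 4)))
step 10: [delta@1.1] (10 - (8 + 20))
step 11: [delta@1] (10 - 28)
step 12: [delta@root] -18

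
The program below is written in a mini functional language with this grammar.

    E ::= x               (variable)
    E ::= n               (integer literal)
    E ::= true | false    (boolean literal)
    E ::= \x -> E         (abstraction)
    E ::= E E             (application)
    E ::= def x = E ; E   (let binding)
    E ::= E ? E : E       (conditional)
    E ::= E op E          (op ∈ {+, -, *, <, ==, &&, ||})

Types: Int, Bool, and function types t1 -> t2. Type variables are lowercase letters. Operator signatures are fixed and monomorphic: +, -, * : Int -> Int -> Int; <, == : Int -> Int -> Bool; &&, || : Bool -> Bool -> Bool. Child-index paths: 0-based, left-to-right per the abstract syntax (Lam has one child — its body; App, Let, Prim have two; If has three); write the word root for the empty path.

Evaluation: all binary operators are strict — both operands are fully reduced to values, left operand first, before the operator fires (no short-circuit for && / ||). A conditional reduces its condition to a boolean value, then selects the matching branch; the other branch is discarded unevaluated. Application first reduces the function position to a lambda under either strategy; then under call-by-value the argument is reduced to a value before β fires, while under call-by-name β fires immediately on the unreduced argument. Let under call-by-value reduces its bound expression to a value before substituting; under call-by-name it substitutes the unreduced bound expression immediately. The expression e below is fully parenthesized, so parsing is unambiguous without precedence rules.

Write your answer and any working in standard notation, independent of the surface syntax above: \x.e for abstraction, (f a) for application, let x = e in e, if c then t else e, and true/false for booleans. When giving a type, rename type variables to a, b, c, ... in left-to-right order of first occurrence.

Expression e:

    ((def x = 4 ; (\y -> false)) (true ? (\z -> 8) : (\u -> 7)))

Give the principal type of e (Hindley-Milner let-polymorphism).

Answer: Bool

Trace:
let x : Int
\y._ : a -> Bool
  unify Bool ~ Bool
\z._ : b -> Int
\u._ : c -> Int
  unify b -> Int ~ c -> Int
  unify b ~ c
  unify Int ~ Int
  unify a -> Bool ~ (c -> Int) -> d
  unify a ~ c -> Int
  unify Bool ~ d
_ _ : Bool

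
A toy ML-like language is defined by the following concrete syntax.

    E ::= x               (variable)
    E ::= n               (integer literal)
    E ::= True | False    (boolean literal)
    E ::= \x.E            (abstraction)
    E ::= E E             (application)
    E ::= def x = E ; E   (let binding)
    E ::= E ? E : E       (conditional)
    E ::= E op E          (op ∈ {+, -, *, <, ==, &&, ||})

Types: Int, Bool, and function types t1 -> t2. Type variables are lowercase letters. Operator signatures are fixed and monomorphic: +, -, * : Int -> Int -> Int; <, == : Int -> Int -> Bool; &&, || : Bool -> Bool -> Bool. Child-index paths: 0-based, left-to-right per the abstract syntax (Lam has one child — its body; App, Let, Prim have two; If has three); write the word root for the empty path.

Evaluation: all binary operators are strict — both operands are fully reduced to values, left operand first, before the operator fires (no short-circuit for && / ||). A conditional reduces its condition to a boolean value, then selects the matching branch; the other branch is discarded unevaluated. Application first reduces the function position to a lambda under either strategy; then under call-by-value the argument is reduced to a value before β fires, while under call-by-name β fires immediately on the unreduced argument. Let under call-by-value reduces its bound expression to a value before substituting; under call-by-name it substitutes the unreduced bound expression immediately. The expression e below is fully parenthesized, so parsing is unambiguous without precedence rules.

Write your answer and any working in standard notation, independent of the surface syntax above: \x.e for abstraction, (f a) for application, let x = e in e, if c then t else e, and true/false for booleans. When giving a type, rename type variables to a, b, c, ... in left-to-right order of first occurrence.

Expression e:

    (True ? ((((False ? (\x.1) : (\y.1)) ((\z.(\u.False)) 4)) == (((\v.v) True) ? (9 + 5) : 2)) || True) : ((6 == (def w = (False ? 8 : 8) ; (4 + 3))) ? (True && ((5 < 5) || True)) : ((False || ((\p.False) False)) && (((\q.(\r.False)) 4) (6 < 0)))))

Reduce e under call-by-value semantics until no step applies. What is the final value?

Working:
step 0: (if true then ((((if false then (\x.1) else (\y.1)) ((\z.(\u.false)) 4)) == (if ((\v.v) true) then (9 + 5) else 2)) || true) else (if (6 == (let w = (if false then 8 else 8) in (4 + 3))) then (true && ((5 < 5) || true)) else ((false || ((\p.false) false)) && (((\q.(\r.false)) 4) (6 < 0)))))
step 1: [if@root] ((((if false then (\x.1) else (\y.1)) ((\z.(\u.false)) 4)) == (if ((\v.v) true) then (9 + 5) else 2)) || true)
step 2: [if@0.0.0] ((((\y.1) ((\z.(\u.false)) 4)) == (if ((\v.v) true) then (9 + 5) else 2)) || true)
step 3: [beta@0.0.1] ((((\y.1) (\u.false)) == (if ((\v.v) true) then (9 + 5) else 2)) || true)
step 4: [beta@0.0] ((1 == (if ((\v.v) true) then (9 + 5) else 2)) || true)
step 5: [beta@0.1.0] ((1 == (if true then (9 + 5) else 2)) || true)
step 6: [if@0.1] ((1 == (9 + 5)) || true)
step 7: [delta@0.1] ((1 == 14) || true)
step 8: [delta@0] (false || true)
step 9: [delta@root] true

Answer: true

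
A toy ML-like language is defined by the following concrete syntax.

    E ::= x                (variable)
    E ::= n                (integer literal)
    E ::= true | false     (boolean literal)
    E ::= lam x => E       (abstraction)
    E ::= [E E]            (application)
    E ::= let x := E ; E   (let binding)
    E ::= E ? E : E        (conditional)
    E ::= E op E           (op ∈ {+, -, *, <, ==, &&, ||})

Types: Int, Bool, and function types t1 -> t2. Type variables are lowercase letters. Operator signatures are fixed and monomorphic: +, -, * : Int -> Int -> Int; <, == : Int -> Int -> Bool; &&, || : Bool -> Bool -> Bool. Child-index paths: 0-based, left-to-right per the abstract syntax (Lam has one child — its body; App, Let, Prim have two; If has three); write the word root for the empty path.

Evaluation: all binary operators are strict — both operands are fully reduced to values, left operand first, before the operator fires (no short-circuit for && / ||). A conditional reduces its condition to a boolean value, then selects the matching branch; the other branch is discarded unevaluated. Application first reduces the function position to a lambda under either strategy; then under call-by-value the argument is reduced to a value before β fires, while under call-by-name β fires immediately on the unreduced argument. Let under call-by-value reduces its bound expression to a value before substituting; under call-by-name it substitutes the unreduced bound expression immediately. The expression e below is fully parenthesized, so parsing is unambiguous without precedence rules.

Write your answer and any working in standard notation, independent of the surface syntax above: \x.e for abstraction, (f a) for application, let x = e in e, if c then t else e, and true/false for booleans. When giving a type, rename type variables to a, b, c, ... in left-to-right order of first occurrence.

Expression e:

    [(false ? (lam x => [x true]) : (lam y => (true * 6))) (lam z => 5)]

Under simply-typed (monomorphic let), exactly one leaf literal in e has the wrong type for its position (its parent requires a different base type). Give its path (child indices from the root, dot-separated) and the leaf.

Answer: 0.2.0.0 : true

Trace:
  unify Bool ~ Bool
x : a
  unify a ~ Bool -> b
_ _ : b
\x._ : (Bool -> b) -> b
  unify Bool ~ Int
  FAIL: mismatch Bool ~ Int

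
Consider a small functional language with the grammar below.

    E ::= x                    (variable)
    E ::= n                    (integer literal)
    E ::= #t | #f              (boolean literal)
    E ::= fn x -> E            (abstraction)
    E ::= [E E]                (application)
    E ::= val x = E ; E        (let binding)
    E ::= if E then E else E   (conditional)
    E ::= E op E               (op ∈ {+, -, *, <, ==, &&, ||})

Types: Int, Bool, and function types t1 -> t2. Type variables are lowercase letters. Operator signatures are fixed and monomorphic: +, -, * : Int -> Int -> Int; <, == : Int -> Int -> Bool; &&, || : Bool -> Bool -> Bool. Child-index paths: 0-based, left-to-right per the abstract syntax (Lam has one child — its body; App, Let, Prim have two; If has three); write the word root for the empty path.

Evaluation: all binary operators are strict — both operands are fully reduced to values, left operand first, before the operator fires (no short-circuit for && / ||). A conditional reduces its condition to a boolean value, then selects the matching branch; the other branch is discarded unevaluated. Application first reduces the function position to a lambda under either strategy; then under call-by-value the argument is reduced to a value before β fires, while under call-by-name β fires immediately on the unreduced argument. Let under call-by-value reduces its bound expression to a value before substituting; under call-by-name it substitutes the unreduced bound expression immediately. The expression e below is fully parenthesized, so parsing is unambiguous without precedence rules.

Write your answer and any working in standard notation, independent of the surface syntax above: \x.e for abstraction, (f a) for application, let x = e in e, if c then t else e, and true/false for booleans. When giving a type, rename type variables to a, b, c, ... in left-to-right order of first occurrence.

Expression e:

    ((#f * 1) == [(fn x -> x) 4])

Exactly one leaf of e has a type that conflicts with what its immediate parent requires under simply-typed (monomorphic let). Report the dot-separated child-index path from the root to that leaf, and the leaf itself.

Trace:
  unify Bool ~ Int
  FAIL: mismatch Bool ~ Int

Answer: 0.0 : false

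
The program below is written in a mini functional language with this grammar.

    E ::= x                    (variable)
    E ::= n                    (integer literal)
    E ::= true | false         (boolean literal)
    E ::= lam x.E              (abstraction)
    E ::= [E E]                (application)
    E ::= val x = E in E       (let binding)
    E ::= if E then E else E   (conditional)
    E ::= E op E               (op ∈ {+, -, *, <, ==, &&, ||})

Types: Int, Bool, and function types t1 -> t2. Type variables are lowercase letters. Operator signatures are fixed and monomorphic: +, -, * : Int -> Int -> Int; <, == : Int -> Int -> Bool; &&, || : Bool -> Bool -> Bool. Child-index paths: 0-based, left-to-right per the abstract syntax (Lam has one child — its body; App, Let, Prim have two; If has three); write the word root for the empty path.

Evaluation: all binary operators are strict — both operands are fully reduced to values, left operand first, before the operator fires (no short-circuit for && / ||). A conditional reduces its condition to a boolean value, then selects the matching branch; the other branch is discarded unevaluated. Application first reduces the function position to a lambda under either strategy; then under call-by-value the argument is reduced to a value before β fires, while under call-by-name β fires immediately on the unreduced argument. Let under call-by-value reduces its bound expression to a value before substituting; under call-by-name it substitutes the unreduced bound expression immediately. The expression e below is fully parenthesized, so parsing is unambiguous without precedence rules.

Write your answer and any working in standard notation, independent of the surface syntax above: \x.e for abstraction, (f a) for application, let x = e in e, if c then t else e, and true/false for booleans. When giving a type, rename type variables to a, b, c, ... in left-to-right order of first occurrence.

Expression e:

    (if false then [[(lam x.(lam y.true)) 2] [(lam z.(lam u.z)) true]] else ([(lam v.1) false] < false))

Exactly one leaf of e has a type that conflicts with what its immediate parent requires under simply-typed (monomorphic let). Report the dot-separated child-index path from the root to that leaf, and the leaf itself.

Answer: 2.1 : false

Working:
  unify Bool ~ Bool
\y._ : b -> Bool
\x._ : a -> b -> Bool
  unify a -> b -> Bool ~ Int -> c
  unify a ~ Int
  unify b -> Bool ~ c
_ _ : b -> Bool
z : d
\u._ : e -> d
\z._ : d -> e -> d
  unify d -> e -> d ~ Bool -> f
  unify d ~ Bool
  unify e -> Bool ~ f
_ _ : e -> Bool
  unify b -> Bool ~ (e -> Bool) -> g
  unify b ~ e -> Bool
  unify Bool ~ g
_ _ : Bool
\v._ : h -> Int
  unify h -> Int ~ Bool -> i
  unify h ~ Bool
  unify Int ~ i
_ _ : Int
  unify Int ~ Int
  unify Bool ~ Int
  FAIL: mismatch Bool ~ Int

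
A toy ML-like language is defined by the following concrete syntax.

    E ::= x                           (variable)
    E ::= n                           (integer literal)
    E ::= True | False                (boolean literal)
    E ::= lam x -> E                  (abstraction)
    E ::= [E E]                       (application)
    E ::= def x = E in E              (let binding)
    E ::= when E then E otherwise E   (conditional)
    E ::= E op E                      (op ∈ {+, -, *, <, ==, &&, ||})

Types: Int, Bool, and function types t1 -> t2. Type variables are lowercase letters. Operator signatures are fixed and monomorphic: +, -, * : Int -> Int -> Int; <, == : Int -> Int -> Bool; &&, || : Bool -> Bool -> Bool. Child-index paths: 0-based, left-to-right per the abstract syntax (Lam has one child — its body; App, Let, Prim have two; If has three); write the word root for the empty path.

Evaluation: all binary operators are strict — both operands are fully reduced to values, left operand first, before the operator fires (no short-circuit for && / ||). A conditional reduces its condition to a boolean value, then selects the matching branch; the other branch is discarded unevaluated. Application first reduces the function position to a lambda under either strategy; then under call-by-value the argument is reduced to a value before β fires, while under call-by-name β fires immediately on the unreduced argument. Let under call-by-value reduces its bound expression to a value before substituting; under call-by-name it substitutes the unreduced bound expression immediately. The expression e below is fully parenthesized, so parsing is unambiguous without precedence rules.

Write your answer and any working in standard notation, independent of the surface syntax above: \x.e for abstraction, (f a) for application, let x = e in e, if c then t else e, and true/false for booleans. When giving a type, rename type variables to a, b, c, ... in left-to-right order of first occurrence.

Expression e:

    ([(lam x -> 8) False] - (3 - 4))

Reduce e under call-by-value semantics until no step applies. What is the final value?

Working:
step 0: (((\x.8) false) - (3 - 4))
step 1: [beta@0] (8 - (3 - 4))
step 2: [delta@1] (8 - -1)
step 3: [delta@root] 9

Answer: 9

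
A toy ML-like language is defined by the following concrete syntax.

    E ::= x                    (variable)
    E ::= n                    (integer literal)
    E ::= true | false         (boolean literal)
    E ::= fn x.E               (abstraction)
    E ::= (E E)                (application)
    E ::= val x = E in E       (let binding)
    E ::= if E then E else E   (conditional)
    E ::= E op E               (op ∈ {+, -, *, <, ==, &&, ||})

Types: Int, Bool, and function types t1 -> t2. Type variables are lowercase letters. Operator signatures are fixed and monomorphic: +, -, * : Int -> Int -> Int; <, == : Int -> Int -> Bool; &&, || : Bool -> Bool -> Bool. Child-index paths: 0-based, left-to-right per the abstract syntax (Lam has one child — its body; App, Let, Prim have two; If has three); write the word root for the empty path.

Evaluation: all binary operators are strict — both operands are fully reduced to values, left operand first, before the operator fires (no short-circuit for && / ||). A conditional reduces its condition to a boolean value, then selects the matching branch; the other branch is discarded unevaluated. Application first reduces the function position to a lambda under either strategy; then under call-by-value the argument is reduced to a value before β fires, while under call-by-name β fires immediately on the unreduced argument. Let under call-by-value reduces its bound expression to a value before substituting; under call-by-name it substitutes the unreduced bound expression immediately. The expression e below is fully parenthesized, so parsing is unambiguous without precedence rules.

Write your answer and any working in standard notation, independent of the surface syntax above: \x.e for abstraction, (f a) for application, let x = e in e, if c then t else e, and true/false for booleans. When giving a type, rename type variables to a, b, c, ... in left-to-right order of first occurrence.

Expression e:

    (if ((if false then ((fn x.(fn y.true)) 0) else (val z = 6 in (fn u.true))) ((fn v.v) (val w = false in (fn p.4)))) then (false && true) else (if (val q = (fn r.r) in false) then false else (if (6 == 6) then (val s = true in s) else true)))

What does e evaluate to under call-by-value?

Working:
step 0: (if ((if false then ((\x.(\y.true)) 0) else (let z = 6 in (\u.true))) ((\v.v) (let w = false in (\p.4)))) then (false && true) else (if (let q = (\r.r) in false) then false else (if (6 == 6) then (let s = true in s) else true)))
step 1: [if@0.0] (if ((let z = 6 in (\u.true)) ((\v.v) (let w = false in (\p.4)))) then (false && true) else (if (let q = (\r.r) in false) then false else (if (6 == 6) then (let s = true in s) else true)))
step 2: [let@0.0] (if ((\u.true) ((\v.v) (let w = false in (\p.4)))) then (false && true) else (if (let q = (\r.r) in false) then false else (if (6 == 6) then (let s = true in s) else true)))
step 3: [let@0.1.1] (if ((\u.true) ((\v.v) (\p.4))) then (false && true) else (if (let q = (\r.r) in false) then false else (if (6 == 6) then (let s = true in s) else true)))
step 4: [beta@0.1] (if ((\u.true) (\p.4)) then (false && true) else (if (let q = (\r.r) in false) then false else (if (6 == 6) then (let s = true in s) else true)))
step 5: [beta@0] (if true then (false && true) else (if (let q = (\r.r) in false) then false else (if (6 == 6) then (let s = true in s) else true)))
step 6: [if@root] (false && true)
step 7: [delta@root] false

Answer: false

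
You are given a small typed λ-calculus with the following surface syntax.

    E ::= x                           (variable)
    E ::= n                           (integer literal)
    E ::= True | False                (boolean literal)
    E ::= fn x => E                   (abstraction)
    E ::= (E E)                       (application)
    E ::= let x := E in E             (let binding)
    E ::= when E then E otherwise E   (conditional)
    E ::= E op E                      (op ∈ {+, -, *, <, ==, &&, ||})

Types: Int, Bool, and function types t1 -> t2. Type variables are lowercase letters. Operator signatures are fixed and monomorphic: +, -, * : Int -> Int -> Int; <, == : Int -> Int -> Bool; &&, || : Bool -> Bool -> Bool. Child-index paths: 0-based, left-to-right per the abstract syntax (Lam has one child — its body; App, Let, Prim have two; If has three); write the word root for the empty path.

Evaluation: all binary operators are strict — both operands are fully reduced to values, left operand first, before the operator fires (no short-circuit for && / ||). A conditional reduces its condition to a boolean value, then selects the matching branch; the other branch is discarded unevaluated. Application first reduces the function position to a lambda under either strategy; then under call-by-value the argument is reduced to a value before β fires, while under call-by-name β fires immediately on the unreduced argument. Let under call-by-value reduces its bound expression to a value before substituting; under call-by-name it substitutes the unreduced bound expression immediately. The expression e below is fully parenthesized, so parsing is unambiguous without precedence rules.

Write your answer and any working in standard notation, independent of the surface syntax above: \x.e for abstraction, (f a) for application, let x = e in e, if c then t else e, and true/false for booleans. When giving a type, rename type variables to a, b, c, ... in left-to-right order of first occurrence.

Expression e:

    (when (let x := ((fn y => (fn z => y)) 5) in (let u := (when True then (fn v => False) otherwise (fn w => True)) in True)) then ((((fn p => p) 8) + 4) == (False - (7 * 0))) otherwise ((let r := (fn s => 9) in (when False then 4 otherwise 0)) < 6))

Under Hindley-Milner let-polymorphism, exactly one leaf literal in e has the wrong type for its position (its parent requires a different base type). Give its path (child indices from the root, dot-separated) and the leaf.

Working:
y : a
\z._ : b -> a
\y._ : a -> b -> a
  unify a -> b -> a ~ Int -> c
  unify a ~ Int
  unify b -> Int ~ c
_ _ : b -> Int
let x : forall. b -> Int
  unify Bool ~ Bool
\v._ : d -> Bool
\w._ : e -> Bool
  unify d -> Bool ~ e -> Bool
  unify d ~ e
  unify Bool ~ Bool
let u : forall. e -> Bool
  unify Bool ~ Bool
p : f
\p._ : f -> f
  unify f -> f ~ Int -> g
  unify f ~ Int
  unify Int ~ g
_ _ : Int
  unify Int ~ Int
  unify Int ~ Int
  unify Int ~ Int
  unify Bool ~ Int
  FAIL: mismatch Bool ~ Int

Answer: 1.1.0 : false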